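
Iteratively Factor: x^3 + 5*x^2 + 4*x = (x + 4)*(x^2 + x) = (x + 1)*(x + 4)*(x)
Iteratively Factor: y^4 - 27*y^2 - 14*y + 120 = (y + 4)*(y^3 - 4*y^2 - 11*y + 30) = (y - 2)*(y + 4)*(y^2 - 2*y - 15) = (y - 5)*(y - 2)*(y + 4)*(y + 3)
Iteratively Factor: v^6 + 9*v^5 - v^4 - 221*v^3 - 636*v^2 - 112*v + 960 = (v + 3)*(v^5 + 6*v^4 - 19*v^3 - 164*v^2 - 144*v + 320) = (v + 3)*(v + 4)*(v^4 + 2*v^3 - 27*v^2 - 56*v + 80) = (v + 3)*(v + 4)^2*(v^3 - 2*v^2 - 19*v + 20) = (v + 3)*(v + 4)^3*(v^2 - 6*v + 5) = (v - 5)*(v + 3)*(v + 4)^3*(v - 1)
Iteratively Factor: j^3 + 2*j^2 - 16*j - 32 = (j + 2)*(j^2 - 16) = (j + 2)*(j + 4)*(j - 4)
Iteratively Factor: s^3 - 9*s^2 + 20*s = (s)*(s^2 - 9*s + 20) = s*(s - 5)*(s - 4)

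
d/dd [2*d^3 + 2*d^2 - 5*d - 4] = 6*d^2 + 4*d - 5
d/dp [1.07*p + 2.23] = 1.07000000000000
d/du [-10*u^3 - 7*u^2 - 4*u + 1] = -30*u^2 - 14*u - 4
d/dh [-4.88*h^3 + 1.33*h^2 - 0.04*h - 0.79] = -14.64*h^2 + 2.66*h - 0.04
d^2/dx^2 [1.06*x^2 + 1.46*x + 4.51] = 2.12000000000000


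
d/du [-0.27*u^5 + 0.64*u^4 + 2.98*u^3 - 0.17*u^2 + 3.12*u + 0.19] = -1.35*u^4 + 2.56*u^3 + 8.94*u^2 - 0.34*u + 3.12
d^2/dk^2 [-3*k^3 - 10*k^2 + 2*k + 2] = -18*k - 20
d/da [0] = 0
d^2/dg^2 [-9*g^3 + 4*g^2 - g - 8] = 8 - 54*g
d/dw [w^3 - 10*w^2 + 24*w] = 3*w^2 - 20*w + 24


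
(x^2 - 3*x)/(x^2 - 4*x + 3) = x/(x - 1)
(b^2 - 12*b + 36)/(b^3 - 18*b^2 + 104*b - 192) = (b - 6)/(b^2 - 12*b + 32)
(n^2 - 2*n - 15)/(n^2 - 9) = (n - 5)/(n - 3)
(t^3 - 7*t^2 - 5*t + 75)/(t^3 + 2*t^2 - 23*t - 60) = (t - 5)/(t + 4)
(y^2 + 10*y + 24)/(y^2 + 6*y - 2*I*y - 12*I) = (y + 4)/(y - 2*I)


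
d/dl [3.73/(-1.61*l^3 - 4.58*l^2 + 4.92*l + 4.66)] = (18.0159*l^2 + 34.1668*l - 18.3516)/(1.61*l^3 + 4.58*l^2 - 4.92*l - 4.66)^2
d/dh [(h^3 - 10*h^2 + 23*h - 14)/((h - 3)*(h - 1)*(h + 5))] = (11*h^2 - 58*h + 107)/(h^4 + 4*h^3 - 26*h^2 - 60*h + 225)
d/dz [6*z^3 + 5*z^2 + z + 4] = 18*z^2 + 10*z + 1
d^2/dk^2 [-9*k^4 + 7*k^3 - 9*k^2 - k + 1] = -108*k^2 + 42*k - 18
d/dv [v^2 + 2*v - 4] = 2*v + 2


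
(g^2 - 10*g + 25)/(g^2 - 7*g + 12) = (g^2 - 10*g + 25)/(g^2 - 7*g + 12)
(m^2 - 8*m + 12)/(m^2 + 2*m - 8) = (m - 6)/(m + 4)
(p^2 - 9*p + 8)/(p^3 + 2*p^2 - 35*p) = (p^2 - 9*p + 8)/(p*(p^2 + 2*p - 35))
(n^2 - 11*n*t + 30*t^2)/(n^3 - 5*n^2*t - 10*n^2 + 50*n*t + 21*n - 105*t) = (n - 6*t)/(n^2 - 10*n + 21)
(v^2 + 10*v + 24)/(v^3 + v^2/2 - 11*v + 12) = 2*(v + 6)/(2*v^2 - 7*v + 6)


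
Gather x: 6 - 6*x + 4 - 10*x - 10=-16*x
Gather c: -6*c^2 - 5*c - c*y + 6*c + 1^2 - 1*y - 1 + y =-6*c^2 + c*(1 - y)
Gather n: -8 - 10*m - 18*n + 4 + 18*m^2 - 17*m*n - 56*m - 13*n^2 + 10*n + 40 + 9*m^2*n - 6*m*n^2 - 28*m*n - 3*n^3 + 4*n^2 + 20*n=18*m^2 - 66*m - 3*n^3 + n^2*(-6*m - 9) + n*(9*m^2 - 45*m + 12) + 36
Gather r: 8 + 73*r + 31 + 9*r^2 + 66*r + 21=9*r^2 + 139*r + 60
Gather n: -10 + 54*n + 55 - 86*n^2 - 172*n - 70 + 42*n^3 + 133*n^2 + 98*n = 42*n^3 + 47*n^2 - 20*n - 25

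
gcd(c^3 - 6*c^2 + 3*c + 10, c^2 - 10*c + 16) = c - 2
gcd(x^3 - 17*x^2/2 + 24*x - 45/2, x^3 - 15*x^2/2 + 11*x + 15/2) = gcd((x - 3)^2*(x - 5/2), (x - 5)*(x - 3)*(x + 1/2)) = x - 3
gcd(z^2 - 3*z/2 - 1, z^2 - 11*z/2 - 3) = z + 1/2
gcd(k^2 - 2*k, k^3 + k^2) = k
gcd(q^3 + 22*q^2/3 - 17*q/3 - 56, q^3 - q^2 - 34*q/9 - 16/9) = q - 8/3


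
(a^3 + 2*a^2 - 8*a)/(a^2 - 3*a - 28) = a*(a - 2)/(a - 7)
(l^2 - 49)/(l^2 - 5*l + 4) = (l^2 - 49)/(l^2 - 5*l + 4)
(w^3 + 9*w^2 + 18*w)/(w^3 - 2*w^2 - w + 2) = w*(w^2 + 9*w + 18)/(w^3 - 2*w^2 - w + 2)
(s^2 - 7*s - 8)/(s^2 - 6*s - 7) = (s - 8)/(s - 7)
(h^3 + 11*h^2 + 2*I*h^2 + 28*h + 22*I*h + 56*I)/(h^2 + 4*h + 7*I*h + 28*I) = (h^2 + h*(7 + 2*I) + 14*I)/(h + 7*I)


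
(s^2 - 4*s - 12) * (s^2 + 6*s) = s^4 + 2*s^3 - 36*s^2 - 72*s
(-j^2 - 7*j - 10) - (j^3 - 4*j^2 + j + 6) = -j^3 + 3*j^2 - 8*j - 16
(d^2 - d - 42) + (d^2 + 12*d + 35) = 2*d^2 + 11*d - 7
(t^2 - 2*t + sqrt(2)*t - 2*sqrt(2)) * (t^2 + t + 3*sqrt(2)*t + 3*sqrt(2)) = t^4 - t^3 + 4*sqrt(2)*t^3 - 4*sqrt(2)*t^2 + 4*t^2 - 8*sqrt(2)*t - 6*t - 12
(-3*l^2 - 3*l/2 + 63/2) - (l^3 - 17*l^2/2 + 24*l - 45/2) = -l^3 + 11*l^2/2 - 51*l/2 + 54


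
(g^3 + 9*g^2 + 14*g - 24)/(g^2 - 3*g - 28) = (g^2 + 5*g - 6)/(g - 7)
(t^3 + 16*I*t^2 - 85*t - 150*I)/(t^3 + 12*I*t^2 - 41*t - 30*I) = (t + 5*I)/(t + I)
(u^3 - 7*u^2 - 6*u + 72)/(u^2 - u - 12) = u - 6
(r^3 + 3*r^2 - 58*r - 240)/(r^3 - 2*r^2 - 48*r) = (r + 5)/r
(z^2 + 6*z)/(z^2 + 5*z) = (z + 6)/(z + 5)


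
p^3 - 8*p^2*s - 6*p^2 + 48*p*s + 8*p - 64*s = (p - 4)*(p - 2)*(p - 8*s)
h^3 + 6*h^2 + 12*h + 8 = (h + 2)^3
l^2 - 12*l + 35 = (l - 7)*(l - 5)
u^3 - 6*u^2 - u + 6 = (u - 6)*(u - 1)*(u + 1)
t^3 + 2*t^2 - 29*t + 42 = (t - 3)*(t - 2)*(t + 7)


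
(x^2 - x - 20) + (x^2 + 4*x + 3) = 2*x^2 + 3*x - 17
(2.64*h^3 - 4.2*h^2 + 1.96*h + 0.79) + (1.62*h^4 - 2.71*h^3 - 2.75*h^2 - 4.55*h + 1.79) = 1.62*h^4 - 0.0699999999999998*h^3 - 6.95*h^2 - 2.59*h + 2.58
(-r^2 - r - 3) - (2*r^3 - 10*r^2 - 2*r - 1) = -2*r^3 + 9*r^2 + r - 2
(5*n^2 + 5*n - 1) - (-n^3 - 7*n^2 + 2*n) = n^3 + 12*n^2 + 3*n - 1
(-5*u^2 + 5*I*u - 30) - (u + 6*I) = -5*u^2 - u + 5*I*u - 30 - 6*I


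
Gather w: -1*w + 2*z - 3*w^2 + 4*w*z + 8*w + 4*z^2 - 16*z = -3*w^2 + w*(4*z + 7) + 4*z^2 - 14*z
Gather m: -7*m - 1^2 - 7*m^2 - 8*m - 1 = -7*m^2 - 15*m - 2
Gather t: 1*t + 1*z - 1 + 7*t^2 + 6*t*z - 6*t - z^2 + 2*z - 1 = 7*t^2 + t*(6*z - 5) - z^2 + 3*z - 2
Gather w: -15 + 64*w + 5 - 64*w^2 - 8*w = -64*w^2 + 56*w - 10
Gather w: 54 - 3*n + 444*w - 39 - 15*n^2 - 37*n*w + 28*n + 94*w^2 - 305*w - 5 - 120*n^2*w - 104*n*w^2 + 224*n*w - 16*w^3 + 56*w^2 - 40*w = -15*n^2 + 25*n - 16*w^3 + w^2*(150 - 104*n) + w*(-120*n^2 + 187*n + 99) + 10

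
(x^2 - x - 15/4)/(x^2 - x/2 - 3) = (x - 5/2)/(x - 2)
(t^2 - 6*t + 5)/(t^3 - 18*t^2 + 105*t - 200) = (t - 1)/(t^2 - 13*t + 40)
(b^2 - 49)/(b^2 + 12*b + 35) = (b - 7)/(b + 5)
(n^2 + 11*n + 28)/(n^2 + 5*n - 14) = (n + 4)/(n - 2)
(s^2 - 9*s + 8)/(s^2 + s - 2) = (s - 8)/(s + 2)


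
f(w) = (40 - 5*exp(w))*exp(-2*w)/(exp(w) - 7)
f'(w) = -2*(40 - 5*exp(w))*exp(-2*w)/(exp(w) - 7) - (40 - 5*exp(w))*exp(-w)/(exp(w) - 7)^2 - 5*exp(-w)/(exp(w) - 7)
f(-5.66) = -471196.99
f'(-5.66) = 942364.65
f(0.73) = -1.40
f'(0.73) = 2.69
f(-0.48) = -15.10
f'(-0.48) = 30.01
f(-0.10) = -7.11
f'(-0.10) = 14.07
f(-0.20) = -8.67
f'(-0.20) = 17.17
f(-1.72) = -178.80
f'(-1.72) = 356.99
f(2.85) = -0.02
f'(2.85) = 0.03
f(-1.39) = -92.53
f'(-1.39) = 184.63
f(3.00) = -0.01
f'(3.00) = 0.02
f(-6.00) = -930068.56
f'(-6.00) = 1860095.93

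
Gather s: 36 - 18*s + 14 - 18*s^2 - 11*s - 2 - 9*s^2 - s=-27*s^2 - 30*s + 48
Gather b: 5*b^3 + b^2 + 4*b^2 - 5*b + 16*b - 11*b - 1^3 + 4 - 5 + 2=5*b^3 + 5*b^2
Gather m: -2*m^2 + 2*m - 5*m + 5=-2*m^2 - 3*m + 5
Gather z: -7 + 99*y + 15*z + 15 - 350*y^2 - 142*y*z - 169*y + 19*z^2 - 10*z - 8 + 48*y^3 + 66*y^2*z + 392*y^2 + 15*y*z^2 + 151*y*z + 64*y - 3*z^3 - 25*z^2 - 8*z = 48*y^3 + 42*y^2 - 6*y - 3*z^3 + z^2*(15*y - 6) + z*(66*y^2 + 9*y - 3)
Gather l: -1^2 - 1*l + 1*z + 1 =-l + z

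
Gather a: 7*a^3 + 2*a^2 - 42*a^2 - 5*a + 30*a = 7*a^3 - 40*a^2 + 25*a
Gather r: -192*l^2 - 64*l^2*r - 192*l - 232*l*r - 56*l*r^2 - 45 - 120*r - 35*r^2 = -192*l^2 - 192*l + r^2*(-56*l - 35) + r*(-64*l^2 - 232*l - 120) - 45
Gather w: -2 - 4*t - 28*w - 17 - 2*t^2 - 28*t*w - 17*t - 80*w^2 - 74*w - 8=-2*t^2 - 21*t - 80*w^2 + w*(-28*t - 102) - 27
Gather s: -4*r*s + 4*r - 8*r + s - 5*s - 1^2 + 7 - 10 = -4*r + s*(-4*r - 4) - 4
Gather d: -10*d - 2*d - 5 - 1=-12*d - 6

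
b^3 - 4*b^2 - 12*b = b*(b - 6)*(b + 2)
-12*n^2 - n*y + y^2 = (-4*n + y)*(3*n + y)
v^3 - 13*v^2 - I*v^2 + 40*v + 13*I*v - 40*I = (v - 8)*(v - 5)*(v - I)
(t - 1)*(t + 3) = t^2 + 2*t - 3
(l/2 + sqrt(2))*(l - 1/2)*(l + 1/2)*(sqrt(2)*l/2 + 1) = sqrt(2)*l^4/4 + 3*l^3/2 + 15*sqrt(2)*l^2/16 - 3*l/8 - sqrt(2)/4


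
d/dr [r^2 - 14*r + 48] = 2*r - 14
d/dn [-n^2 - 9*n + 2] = -2*n - 9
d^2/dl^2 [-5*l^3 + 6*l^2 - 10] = 12 - 30*l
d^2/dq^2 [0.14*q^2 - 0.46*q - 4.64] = 0.280000000000000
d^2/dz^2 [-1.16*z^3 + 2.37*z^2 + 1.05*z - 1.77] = 4.74 - 6.96*z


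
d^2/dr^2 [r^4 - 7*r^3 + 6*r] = 6*r*(2*r - 7)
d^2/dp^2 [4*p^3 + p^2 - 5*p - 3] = 24*p + 2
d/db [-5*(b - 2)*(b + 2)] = -10*b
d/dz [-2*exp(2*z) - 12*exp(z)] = 4*(-exp(z) - 3)*exp(z)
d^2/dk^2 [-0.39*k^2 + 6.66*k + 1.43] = -0.780000000000000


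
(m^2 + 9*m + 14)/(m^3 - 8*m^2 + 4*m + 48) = (m + 7)/(m^2 - 10*m + 24)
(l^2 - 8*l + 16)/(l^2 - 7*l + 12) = (l - 4)/(l - 3)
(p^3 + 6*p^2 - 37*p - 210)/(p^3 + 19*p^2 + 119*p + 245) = (p - 6)/(p + 7)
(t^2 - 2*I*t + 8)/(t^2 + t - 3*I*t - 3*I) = (t^2 - 2*I*t + 8)/(t^2 + t - 3*I*t - 3*I)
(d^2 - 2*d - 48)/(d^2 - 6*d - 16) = (d + 6)/(d + 2)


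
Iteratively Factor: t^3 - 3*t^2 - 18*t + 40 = (t + 4)*(t^2 - 7*t + 10) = (t - 5)*(t + 4)*(t - 2)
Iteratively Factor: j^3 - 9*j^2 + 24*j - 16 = (j - 1)*(j^2 - 8*j + 16) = (j - 4)*(j - 1)*(j - 4)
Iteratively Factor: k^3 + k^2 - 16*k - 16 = (k + 1)*(k^2 - 16) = (k - 4)*(k + 1)*(k + 4)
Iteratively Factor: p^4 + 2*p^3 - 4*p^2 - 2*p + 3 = (p + 3)*(p^3 - p^2 - p + 1) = (p - 1)*(p + 3)*(p^2 - 1) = (p - 1)^2*(p + 3)*(p + 1)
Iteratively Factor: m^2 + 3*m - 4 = (m + 4)*(m - 1)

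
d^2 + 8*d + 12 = (d + 2)*(d + 6)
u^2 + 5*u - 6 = (u - 1)*(u + 6)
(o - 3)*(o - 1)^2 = o^3 - 5*o^2 + 7*o - 3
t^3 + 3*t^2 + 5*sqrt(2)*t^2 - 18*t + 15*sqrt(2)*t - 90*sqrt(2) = (t - 3)*(t + 6)*(t + 5*sqrt(2))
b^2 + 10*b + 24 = (b + 4)*(b + 6)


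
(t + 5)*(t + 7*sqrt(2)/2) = t^2 + 7*sqrt(2)*t/2 + 5*t + 35*sqrt(2)/2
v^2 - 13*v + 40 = (v - 8)*(v - 5)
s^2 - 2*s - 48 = (s - 8)*(s + 6)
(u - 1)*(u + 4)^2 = u^3 + 7*u^2 + 8*u - 16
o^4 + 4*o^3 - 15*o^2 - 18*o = o*(o - 3)*(o + 1)*(o + 6)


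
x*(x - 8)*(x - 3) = x^3 - 11*x^2 + 24*x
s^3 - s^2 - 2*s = s*(s - 2)*(s + 1)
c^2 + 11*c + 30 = (c + 5)*(c + 6)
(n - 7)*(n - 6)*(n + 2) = n^3 - 11*n^2 + 16*n + 84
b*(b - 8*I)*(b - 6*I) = b^3 - 14*I*b^2 - 48*b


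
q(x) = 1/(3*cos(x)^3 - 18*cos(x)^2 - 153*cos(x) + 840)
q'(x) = (9*sin(x)*cos(x)^2 - 36*sin(x)*cos(x) - 153*sin(x))/(3*cos(x)^3 - 18*cos(x)^2 - 153*cos(x) + 840)^2 = (cos(x)^2 - 4*cos(x) - 17)*sin(x)/(cos(x)^3 - 6*cos(x)^2 - 51*cos(x) + 280)^2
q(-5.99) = 0.00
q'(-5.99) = -0.00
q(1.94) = 0.00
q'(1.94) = -0.00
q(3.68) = 0.00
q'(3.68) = 0.00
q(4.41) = 0.00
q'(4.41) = 0.00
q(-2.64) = 0.00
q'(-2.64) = 0.00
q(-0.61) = 0.00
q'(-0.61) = 0.00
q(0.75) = 0.00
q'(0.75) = -0.00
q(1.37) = 0.00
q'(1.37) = -0.00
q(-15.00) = 0.00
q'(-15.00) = 0.00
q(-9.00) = 0.00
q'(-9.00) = 0.00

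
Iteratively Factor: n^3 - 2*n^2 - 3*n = (n - 3)*(n^2 + n) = (n - 3)*(n + 1)*(n)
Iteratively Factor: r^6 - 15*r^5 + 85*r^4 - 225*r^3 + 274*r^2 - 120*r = (r - 3)*(r^5 - 12*r^4 + 49*r^3 - 78*r^2 + 40*r) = (r - 5)*(r - 3)*(r^4 - 7*r^3 + 14*r^2 - 8*r) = (r - 5)*(r - 3)*(r - 2)*(r^3 - 5*r^2 + 4*r) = r*(r - 5)*(r - 3)*(r - 2)*(r^2 - 5*r + 4) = r*(r - 5)*(r - 3)*(r - 2)*(r - 1)*(r - 4)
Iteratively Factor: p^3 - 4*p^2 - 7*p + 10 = (p - 1)*(p^2 - 3*p - 10) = (p - 5)*(p - 1)*(p + 2)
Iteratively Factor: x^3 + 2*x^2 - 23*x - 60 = (x - 5)*(x^2 + 7*x + 12) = (x - 5)*(x + 3)*(x + 4)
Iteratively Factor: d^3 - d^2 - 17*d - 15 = (d + 3)*(d^2 - 4*d - 5) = (d + 1)*(d + 3)*(d - 5)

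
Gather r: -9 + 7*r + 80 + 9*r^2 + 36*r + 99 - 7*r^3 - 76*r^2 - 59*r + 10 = -7*r^3 - 67*r^2 - 16*r + 180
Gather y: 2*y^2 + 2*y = 2*y^2 + 2*y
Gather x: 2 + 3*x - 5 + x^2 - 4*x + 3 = x^2 - x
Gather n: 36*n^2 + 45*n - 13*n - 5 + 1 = 36*n^2 + 32*n - 4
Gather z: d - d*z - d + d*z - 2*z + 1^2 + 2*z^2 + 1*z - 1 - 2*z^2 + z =0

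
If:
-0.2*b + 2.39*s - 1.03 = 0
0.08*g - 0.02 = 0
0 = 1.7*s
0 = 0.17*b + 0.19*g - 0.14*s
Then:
No Solution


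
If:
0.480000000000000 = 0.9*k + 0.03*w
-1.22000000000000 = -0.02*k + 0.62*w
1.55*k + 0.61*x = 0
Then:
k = 0.60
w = -1.95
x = -1.52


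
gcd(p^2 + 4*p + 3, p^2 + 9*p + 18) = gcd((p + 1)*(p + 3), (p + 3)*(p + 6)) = p + 3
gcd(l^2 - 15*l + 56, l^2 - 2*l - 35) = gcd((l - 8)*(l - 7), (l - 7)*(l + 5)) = l - 7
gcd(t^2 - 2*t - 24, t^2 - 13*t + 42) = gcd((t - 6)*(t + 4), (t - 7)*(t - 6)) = t - 6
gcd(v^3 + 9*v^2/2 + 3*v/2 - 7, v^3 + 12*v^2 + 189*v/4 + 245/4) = v + 7/2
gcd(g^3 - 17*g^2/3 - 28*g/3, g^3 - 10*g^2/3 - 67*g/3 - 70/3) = g - 7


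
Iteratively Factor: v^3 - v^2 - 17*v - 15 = (v + 1)*(v^2 - 2*v - 15) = (v - 5)*(v + 1)*(v + 3)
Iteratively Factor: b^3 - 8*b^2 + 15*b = (b - 5)*(b^2 - 3*b) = (b - 5)*(b - 3)*(b)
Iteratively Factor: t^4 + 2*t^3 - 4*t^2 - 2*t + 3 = (t + 3)*(t^3 - t^2 - t + 1) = (t - 1)*(t + 3)*(t^2 - 1) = (t - 1)^2*(t + 3)*(t + 1)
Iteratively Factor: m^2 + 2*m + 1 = (m + 1)*(m + 1)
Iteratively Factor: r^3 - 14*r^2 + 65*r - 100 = (r - 5)*(r^2 - 9*r + 20) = (r - 5)*(r - 4)*(r - 5)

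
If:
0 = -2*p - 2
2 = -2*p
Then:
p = -1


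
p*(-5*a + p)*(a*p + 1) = -5*a^2*p^2 + a*p^3 - 5*a*p + p^2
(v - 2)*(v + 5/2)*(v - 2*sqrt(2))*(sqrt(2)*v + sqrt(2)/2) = sqrt(2)*v^4 - 4*v^3 + sqrt(2)*v^3 - 19*sqrt(2)*v^2/4 - 4*v^2 - 5*sqrt(2)*v/2 + 19*v + 10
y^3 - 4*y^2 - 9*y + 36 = (y - 4)*(y - 3)*(y + 3)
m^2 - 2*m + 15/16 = (m - 5/4)*(m - 3/4)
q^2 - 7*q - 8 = (q - 8)*(q + 1)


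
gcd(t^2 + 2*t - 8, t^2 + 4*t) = t + 4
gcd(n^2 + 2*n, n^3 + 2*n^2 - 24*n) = n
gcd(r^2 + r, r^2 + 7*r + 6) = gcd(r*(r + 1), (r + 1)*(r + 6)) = r + 1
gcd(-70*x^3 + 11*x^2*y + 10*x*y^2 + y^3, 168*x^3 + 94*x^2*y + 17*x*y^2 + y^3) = 7*x + y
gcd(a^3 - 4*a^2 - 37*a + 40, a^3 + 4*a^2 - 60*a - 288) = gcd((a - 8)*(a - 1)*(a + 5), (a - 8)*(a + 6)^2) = a - 8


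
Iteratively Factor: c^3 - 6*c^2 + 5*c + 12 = (c + 1)*(c^2 - 7*c + 12) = (c - 4)*(c + 1)*(c - 3)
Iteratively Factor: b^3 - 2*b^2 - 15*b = (b)*(b^2 - 2*b - 15) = b*(b + 3)*(b - 5)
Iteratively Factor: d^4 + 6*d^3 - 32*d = (d + 4)*(d^3 + 2*d^2 - 8*d) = (d + 4)^2*(d^2 - 2*d) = (d - 2)*(d + 4)^2*(d)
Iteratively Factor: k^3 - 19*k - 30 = (k - 5)*(k^2 + 5*k + 6) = (k - 5)*(k + 3)*(k + 2)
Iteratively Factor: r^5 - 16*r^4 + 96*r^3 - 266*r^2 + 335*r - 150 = (r - 3)*(r^4 - 13*r^3 + 57*r^2 - 95*r + 50) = (r - 3)*(r - 2)*(r^3 - 11*r^2 + 35*r - 25) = (r - 5)*(r - 3)*(r - 2)*(r^2 - 6*r + 5) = (r - 5)*(r - 3)*(r - 2)*(r - 1)*(r - 5)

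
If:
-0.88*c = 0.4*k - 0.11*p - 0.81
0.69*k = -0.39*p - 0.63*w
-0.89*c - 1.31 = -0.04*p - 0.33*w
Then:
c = 0.364886904663844*w - 1.79099191117115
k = 4.01280044809805 - 0.838849442348561*w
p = -0.131266371229469*w - 7.0995700235581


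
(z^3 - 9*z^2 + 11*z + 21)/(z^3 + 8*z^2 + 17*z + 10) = (z^2 - 10*z + 21)/(z^2 + 7*z + 10)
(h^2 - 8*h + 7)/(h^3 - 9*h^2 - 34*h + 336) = (h - 1)/(h^2 - 2*h - 48)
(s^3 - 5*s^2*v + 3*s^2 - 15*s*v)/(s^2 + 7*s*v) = (s^2 - 5*s*v + 3*s - 15*v)/(s + 7*v)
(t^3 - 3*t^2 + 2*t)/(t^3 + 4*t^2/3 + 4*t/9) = 9*(t^2 - 3*t + 2)/(9*t^2 + 12*t + 4)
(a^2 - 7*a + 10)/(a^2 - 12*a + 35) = (a - 2)/(a - 7)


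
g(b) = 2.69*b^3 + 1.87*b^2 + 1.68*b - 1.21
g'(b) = 8.07*b^2 + 3.74*b + 1.68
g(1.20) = 8.15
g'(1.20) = 17.79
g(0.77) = 2.42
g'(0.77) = 9.34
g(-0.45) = -1.83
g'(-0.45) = 1.63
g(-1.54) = -9.19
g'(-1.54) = 15.06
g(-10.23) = -2702.61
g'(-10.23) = 807.97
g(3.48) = 140.65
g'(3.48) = 112.43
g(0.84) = 3.12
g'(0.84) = 10.52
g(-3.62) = -110.39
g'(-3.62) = 93.89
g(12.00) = 4936.55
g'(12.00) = 1208.64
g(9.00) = 2126.39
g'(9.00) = 689.01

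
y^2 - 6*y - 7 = (y - 7)*(y + 1)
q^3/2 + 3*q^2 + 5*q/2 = q*(q/2 + 1/2)*(q + 5)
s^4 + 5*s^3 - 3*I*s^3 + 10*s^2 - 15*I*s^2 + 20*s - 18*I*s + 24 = (s + 2)*(s + 3)*(s - 4*I)*(s + I)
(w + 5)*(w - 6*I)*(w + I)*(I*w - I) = I*w^4 + 5*w^3 + 4*I*w^3 + 20*w^2 + I*w^2 - 25*w + 24*I*w - 30*I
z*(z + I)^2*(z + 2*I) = z^4 + 4*I*z^3 - 5*z^2 - 2*I*z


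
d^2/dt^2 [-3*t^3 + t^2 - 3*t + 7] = 2 - 18*t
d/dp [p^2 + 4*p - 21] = 2*p + 4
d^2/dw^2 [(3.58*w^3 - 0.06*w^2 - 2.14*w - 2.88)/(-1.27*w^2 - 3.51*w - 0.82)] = (7.105427357601e-15*w^5 - 74.387204*w^3 - 34.327728*w^2 + 49.214328*w + 52.727304)/(2.048383*w^6 + 16.983837*w^5 + 50.907315*w^4 + 65.175435*w^3 + 32.86929*w^2 + 7.080372*w + 0.551368)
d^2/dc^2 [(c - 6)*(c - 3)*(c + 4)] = 6*c - 10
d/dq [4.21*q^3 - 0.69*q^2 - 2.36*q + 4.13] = 12.63*q^2 - 1.38*q - 2.36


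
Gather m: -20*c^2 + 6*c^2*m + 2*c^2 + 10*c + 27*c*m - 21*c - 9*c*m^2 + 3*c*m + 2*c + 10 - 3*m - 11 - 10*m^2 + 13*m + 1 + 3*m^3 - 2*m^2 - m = -18*c^2 - 9*c + 3*m^3 + m^2*(-9*c - 12) + m*(6*c^2 + 30*c + 9)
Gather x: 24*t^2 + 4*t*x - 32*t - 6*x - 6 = 24*t^2 - 32*t + x*(4*t - 6) - 6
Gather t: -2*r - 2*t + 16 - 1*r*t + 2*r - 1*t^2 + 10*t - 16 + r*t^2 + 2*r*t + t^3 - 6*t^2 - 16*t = t^3 + t^2*(r - 7) + t*(r - 8)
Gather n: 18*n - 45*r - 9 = 18*n - 45*r - 9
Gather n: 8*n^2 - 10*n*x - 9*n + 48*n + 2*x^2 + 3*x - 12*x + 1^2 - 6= 8*n^2 + n*(39 - 10*x) + 2*x^2 - 9*x - 5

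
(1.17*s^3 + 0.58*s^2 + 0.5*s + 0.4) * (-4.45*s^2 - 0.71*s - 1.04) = -5.2065*s^5 - 3.4117*s^4 - 3.8536*s^3 - 2.7382*s^2 - 0.804*s - 0.416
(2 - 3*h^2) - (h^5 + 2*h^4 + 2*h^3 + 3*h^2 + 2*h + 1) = -h^5 - 2*h^4 - 2*h^3 - 6*h^2 - 2*h + 1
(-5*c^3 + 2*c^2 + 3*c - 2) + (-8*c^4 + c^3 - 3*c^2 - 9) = -8*c^4 - 4*c^3 - c^2 + 3*c - 11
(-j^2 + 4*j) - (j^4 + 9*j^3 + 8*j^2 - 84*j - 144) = -j^4 - 9*j^3 - 9*j^2 + 88*j + 144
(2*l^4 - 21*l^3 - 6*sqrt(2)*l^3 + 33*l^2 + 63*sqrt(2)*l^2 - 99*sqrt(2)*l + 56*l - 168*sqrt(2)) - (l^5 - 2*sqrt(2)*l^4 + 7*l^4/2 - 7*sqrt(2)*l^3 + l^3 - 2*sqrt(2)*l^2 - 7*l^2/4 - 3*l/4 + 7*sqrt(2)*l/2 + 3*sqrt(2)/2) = -l^5 - 3*l^4/2 + 2*sqrt(2)*l^4 - 22*l^3 + sqrt(2)*l^3 + 139*l^2/4 + 65*sqrt(2)*l^2 - 205*sqrt(2)*l/2 + 227*l/4 - 339*sqrt(2)/2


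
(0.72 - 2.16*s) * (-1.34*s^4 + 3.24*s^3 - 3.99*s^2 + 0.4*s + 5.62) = 2.8944*s^5 - 7.9632*s^4 + 10.9512*s^3 - 3.7368*s^2 - 11.8512*s + 4.0464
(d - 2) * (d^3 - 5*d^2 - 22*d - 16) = d^4 - 7*d^3 - 12*d^2 + 28*d + 32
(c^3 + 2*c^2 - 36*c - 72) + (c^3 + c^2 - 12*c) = 2*c^3 + 3*c^2 - 48*c - 72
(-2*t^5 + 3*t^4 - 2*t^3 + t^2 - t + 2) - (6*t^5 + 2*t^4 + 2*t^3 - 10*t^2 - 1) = -8*t^5 + t^4 - 4*t^3 + 11*t^2 - t + 3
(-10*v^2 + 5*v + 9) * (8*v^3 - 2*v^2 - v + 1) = -80*v^5 + 60*v^4 + 72*v^3 - 33*v^2 - 4*v + 9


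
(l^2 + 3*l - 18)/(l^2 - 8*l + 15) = (l + 6)/(l - 5)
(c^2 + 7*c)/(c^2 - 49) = c/(c - 7)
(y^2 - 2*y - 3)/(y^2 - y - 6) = (y + 1)/(y + 2)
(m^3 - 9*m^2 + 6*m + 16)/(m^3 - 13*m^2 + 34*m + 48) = (m - 2)/(m - 6)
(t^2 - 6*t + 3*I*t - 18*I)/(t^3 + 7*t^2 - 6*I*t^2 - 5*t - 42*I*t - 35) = (t^2 + 3*t*(-2 + I) - 18*I)/(t^3 + t^2*(7 - 6*I) - t*(5 + 42*I) - 35)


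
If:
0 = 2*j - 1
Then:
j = 1/2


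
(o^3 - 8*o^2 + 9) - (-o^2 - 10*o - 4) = o^3 - 7*o^2 + 10*o + 13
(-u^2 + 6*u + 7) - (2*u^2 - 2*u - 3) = -3*u^2 + 8*u + 10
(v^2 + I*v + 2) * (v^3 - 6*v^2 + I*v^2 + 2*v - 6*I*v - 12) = v^5 - 6*v^4 + 2*I*v^4 + 3*v^3 - 12*I*v^3 - 18*v^2 + 4*I*v^2 + 4*v - 24*I*v - 24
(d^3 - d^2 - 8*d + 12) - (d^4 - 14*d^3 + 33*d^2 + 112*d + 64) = -d^4 + 15*d^3 - 34*d^2 - 120*d - 52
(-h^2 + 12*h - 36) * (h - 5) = -h^3 + 17*h^2 - 96*h + 180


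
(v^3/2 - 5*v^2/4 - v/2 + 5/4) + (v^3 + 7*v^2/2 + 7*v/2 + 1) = 3*v^3/2 + 9*v^2/4 + 3*v + 9/4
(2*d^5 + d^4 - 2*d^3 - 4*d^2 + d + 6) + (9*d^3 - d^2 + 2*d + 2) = 2*d^5 + d^4 + 7*d^3 - 5*d^2 + 3*d + 8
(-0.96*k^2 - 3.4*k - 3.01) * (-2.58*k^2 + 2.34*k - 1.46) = 2.4768*k^4 + 6.5256*k^3 + 1.2114*k^2 - 2.0794*k + 4.3946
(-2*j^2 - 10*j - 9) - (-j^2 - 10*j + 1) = -j^2 - 10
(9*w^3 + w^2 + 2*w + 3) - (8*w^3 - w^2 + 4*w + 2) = w^3 + 2*w^2 - 2*w + 1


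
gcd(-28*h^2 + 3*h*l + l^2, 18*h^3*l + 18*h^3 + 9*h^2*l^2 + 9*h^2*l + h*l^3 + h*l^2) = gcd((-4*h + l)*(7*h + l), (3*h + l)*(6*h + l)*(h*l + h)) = 1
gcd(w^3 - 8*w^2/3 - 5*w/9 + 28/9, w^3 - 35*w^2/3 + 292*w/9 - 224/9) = w^2 - 11*w/3 + 28/9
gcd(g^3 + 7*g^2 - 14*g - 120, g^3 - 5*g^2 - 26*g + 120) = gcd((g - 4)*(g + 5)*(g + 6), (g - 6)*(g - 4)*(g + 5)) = g^2 + g - 20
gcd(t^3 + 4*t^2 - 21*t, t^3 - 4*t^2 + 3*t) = t^2 - 3*t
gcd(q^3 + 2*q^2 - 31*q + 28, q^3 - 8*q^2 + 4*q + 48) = q - 4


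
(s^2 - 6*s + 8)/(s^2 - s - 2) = (s - 4)/(s + 1)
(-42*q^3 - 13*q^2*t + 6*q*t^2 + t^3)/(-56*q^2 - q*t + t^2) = (6*q^2 + q*t - t^2)/(8*q - t)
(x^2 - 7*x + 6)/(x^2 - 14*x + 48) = (x - 1)/(x - 8)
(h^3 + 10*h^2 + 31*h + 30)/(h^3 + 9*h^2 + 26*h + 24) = (h + 5)/(h + 4)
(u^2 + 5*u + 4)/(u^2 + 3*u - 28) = (u^2 + 5*u + 4)/(u^2 + 3*u - 28)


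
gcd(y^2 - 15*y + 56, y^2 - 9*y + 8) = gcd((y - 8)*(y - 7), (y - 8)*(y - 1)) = y - 8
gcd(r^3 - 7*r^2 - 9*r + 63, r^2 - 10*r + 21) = r^2 - 10*r + 21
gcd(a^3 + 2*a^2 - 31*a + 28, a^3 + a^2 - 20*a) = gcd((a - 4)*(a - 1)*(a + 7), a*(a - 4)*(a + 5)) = a - 4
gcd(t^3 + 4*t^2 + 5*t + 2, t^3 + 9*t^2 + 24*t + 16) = t + 1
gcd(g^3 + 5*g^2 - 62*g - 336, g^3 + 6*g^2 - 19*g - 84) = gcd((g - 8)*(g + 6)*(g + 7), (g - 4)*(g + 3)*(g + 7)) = g + 7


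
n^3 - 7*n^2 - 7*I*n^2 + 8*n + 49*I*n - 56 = (n - 7)*(n - 8*I)*(n + I)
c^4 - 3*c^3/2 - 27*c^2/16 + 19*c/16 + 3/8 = (c - 2)*(c - 3/4)*(c + 1/4)*(c + 1)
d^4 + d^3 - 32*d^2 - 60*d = d*(d - 6)*(d + 2)*(d + 5)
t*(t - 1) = t^2 - t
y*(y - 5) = y^2 - 5*y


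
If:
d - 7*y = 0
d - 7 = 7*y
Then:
No Solution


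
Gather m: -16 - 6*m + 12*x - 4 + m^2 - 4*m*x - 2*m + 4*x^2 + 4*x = m^2 + m*(-4*x - 8) + 4*x^2 + 16*x - 20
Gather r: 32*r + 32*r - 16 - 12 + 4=64*r - 24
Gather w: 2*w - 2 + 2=2*w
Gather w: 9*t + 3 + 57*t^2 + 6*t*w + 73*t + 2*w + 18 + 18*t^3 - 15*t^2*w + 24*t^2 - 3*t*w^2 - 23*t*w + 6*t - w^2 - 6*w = 18*t^3 + 81*t^2 + 88*t + w^2*(-3*t - 1) + w*(-15*t^2 - 17*t - 4) + 21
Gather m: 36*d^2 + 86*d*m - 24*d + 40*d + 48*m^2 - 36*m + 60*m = 36*d^2 + 16*d + 48*m^2 + m*(86*d + 24)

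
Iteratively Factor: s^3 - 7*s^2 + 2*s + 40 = (s + 2)*(s^2 - 9*s + 20) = (s - 4)*(s + 2)*(s - 5)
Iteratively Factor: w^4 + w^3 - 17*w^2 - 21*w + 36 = (w - 4)*(w^3 + 5*w^2 + 3*w - 9) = (w - 4)*(w + 3)*(w^2 + 2*w - 3) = (w - 4)*(w + 3)^2*(w - 1)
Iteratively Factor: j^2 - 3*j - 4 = (j - 4)*(j + 1)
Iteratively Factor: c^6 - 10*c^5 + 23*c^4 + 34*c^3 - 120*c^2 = (c - 4)*(c^5 - 6*c^4 - c^3 + 30*c^2) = c*(c - 4)*(c^4 - 6*c^3 - c^2 + 30*c) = c*(c - 4)*(c - 3)*(c^3 - 3*c^2 - 10*c) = c*(c - 4)*(c - 3)*(c + 2)*(c^2 - 5*c) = c^2*(c - 4)*(c - 3)*(c + 2)*(c - 5)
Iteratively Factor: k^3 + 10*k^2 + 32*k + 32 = (k + 4)*(k^2 + 6*k + 8) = (k + 4)^2*(k + 2)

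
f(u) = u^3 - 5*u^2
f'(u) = 3*u^2 - 10*u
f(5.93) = 32.70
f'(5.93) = 46.19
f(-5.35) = -296.24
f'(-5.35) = 139.37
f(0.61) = -1.63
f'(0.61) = -4.98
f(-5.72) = -350.74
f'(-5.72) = 155.36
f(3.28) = -18.50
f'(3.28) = -0.52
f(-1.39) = -12.35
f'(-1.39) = 19.70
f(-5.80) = -363.31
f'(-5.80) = 158.92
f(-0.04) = -0.01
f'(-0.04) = 0.40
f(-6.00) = -396.00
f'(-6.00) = 168.00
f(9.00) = 324.00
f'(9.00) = 153.00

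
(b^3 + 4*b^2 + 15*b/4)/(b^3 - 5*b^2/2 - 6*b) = (b + 5/2)/(b - 4)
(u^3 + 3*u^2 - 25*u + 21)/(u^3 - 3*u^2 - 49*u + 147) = (u - 1)/(u - 7)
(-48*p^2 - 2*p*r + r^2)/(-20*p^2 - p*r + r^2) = (48*p^2 + 2*p*r - r^2)/(20*p^2 + p*r - r^2)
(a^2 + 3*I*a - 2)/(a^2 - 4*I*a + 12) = (a + I)/(a - 6*I)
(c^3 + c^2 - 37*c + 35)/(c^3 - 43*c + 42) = (c - 5)/(c - 6)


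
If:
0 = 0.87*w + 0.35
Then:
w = -0.40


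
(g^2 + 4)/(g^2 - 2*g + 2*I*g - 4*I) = (g - 2*I)/(g - 2)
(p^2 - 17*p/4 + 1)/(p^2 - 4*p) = (p - 1/4)/p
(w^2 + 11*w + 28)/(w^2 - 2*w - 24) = (w + 7)/(w - 6)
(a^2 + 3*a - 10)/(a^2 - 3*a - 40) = (a - 2)/(a - 8)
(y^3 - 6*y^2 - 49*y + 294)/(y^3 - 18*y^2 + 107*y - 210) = (y + 7)/(y - 5)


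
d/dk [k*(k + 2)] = 2*k + 2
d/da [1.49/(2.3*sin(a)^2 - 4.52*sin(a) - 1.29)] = (6.7348 - 6.854*sin(a))*cos(a)/(-2.3*sin(a)^2 + 4.52*sin(a) + 1.29)^2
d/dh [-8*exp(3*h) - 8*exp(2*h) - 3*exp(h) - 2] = (-24*exp(2*h) - 16*exp(h) - 3)*exp(h)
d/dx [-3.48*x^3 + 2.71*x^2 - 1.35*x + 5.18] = -10.44*x^2 + 5.42*x - 1.35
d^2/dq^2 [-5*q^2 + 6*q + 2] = -10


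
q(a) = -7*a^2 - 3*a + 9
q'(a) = -14*a - 3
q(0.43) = 6.42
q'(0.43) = -9.02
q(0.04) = 8.87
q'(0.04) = -3.56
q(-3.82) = -81.69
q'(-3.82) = 50.48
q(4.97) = -178.82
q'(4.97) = -72.58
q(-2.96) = -43.45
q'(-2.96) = 38.44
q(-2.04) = -14.01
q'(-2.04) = 25.56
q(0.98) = -0.66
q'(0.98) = -16.72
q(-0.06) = 9.15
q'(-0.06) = -2.16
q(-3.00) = -45.00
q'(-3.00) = 39.00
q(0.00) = 9.00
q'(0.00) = -3.00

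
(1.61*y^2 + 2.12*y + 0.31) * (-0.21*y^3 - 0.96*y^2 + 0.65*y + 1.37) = -0.3381*y^5 - 1.9908*y^4 - 1.0538*y^3 + 3.2861*y^2 + 3.1059*y + 0.4247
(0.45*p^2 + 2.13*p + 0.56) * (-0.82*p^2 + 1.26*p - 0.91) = -0.369*p^4 - 1.1796*p^3 + 1.8151*p^2 - 1.2327*p - 0.5096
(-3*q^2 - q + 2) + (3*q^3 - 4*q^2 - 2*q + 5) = 3*q^3 - 7*q^2 - 3*q + 7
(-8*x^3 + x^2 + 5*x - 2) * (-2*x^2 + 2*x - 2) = 16*x^5 - 18*x^4 + 8*x^3 + 12*x^2 - 14*x + 4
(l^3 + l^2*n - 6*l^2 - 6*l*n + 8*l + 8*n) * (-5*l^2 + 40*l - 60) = -5*l^5 - 5*l^4*n + 70*l^4 + 70*l^3*n - 340*l^3 - 340*l^2*n + 680*l^2 + 680*l*n - 480*l - 480*n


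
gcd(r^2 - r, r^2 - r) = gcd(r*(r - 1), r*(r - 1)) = r^2 - r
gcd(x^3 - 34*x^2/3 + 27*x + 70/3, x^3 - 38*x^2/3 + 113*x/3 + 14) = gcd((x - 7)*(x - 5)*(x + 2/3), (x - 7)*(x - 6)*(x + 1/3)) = x - 7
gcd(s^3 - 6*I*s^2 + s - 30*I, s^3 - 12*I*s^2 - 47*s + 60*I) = s^2 - 8*I*s - 15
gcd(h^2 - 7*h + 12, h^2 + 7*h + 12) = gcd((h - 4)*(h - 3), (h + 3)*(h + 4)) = 1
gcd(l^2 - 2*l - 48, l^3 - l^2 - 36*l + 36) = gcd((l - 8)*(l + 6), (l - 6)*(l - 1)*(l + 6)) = l + 6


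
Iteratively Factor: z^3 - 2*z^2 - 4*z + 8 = (z - 2)*(z^2 - 4) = (z - 2)*(z + 2)*(z - 2)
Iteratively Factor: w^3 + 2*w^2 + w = (w + 1)*(w^2 + w) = (w + 1)^2*(w)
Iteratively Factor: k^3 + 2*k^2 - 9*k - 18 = (k - 3)*(k^2 + 5*k + 6) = (k - 3)*(k + 2)*(k + 3)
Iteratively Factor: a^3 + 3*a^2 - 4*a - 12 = (a + 3)*(a^2 - 4) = (a - 2)*(a + 3)*(a + 2)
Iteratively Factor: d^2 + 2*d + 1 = (d + 1)*(d + 1)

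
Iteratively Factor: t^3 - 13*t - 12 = (t - 4)*(t^2 + 4*t + 3) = (t - 4)*(t + 3)*(t + 1)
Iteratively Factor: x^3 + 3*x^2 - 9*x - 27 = (x + 3)*(x^2 - 9) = (x + 3)^2*(x - 3)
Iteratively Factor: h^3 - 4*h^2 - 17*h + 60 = (h + 4)*(h^2 - 8*h + 15) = (h - 5)*(h + 4)*(h - 3)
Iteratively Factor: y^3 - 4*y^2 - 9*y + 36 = (y - 4)*(y^2 - 9) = (y - 4)*(y - 3)*(y + 3)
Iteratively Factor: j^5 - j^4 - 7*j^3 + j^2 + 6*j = (j + 1)*(j^4 - 2*j^3 - 5*j^2 + 6*j) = (j - 3)*(j + 1)*(j^3 + j^2 - 2*j) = (j - 3)*(j + 1)*(j + 2)*(j^2 - j) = (j - 3)*(j - 1)*(j + 1)*(j + 2)*(j)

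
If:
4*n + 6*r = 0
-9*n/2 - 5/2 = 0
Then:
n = -5/9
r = 10/27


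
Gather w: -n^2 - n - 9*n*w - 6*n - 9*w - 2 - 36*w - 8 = -n^2 - 7*n + w*(-9*n - 45) - 10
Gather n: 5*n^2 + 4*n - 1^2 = 5*n^2 + 4*n - 1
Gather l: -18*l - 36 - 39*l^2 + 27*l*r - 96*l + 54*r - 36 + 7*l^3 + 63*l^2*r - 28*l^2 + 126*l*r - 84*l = 7*l^3 + l^2*(63*r - 67) + l*(153*r - 198) + 54*r - 72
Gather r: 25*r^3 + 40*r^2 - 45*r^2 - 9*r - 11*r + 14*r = 25*r^3 - 5*r^2 - 6*r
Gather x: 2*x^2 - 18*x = 2*x^2 - 18*x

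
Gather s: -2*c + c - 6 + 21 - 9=6 - c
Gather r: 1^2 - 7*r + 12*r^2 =12*r^2 - 7*r + 1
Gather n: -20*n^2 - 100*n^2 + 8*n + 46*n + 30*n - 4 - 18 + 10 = -120*n^2 + 84*n - 12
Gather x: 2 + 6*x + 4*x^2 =4*x^2 + 6*x + 2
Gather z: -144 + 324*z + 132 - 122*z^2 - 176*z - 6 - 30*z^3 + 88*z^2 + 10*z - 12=-30*z^3 - 34*z^2 + 158*z - 30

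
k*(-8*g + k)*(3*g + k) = -24*g^2*k - 5*g*k^2 + k^3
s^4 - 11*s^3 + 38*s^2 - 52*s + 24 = (s - 6)*(s - 2)^2*(s - 1)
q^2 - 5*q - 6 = (q - 6)*(q + 1)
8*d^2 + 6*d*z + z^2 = (2*d + z)*(4*d + z)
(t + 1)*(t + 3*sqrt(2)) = t^2 + t + 3*sqrt(2)*t + 3*sqrt(2)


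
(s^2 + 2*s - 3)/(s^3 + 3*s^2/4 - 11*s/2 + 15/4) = 4/(4*s - 5)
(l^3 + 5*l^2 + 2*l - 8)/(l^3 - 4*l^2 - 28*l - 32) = (l^2 + 3*l - 4)/(l^2 - 6*l - 16)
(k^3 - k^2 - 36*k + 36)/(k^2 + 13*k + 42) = (k^2 - 7*k + 6)/(k + 7)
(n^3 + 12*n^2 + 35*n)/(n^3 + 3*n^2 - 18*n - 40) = n*(n + 7)/(n^2 - 2*n - 8)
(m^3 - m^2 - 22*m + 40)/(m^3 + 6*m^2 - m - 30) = (m - 4)/(m + 3)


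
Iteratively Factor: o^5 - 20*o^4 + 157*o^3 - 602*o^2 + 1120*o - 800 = (o - 5)*(o^4 - 15*o^3 + 82*o^2 - 192*o + 160) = (o - 5)^2*(o^3 - 10*o^2 + 32*o - 32) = (o - 5)^2*(o - 2)*(o^2 - 8*o + 16) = (o - 5)^2*(o - 4)*(o - 2)*(o - 4)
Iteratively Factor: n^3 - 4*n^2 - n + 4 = (n + 1)*(n^2 - 5*n + 4) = (n - 1)*(n + 1)*(n - 4)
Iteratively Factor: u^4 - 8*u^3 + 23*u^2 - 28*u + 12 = (u - 2)*(u^3 - 6*u^2 + 11*u - 6) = (u - 3)*(u - 2)*(u^2 - 3*u + 2) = (u - 3)*(u - 2)^2*(u - 1)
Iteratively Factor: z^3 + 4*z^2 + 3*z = (z)*(z^2 + 4*z + 3) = z*(z + 3)*(z + 1)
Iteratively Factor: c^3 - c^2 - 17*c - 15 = (c + 3)*(c^2 - 4*c - 5) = (c + 1)*(c + 3)*(c - 5)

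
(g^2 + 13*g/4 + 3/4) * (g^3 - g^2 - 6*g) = g^5 + 9*g^4/4 - 17*g^3/2 - 81*g^2/4 - 9*g/2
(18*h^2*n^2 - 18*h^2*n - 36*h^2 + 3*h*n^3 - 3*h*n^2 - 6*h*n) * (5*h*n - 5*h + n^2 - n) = 90*h^3*n^3 - 180*h^3*n^2 - 90*h^3*n + 180*h^3 + 33*h^2*n^4 - 66*h^2*n^3 - 33*h^2*n^2 + 66*h^2*n + 3*h*n^5 - 6*h*n^4 - 3*h*n^3 + 6*h*n^2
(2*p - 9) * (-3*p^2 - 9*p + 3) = -6*p^3 + 9*p^2 + 87*p - 27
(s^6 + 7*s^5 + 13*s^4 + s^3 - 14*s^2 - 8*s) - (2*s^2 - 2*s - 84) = s^6 + 7*s^5 + 13*s^4 + s^3 - 16*s^2 - 6*s + 84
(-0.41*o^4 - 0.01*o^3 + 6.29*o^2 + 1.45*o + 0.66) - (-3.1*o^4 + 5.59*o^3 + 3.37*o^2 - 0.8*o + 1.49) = 2.69*o^4 - 5.6*o^3 + 2.92*o^2 + 2.25*o - 0.83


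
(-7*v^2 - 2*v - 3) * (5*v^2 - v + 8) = -35*v^4 - 3*v^3 - 69*v^2 - 13*v - 24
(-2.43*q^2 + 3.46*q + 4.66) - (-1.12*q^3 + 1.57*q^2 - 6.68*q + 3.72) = 1.12*q^3 - 4.0*q^2 + 10.14*q + 0.94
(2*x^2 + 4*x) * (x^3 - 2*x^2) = 2*x^5 - 8*x^3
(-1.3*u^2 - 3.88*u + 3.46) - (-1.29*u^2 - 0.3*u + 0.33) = -0.01*u^2 - 3.58*u + 3.13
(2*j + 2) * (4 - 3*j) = -6*j^2 + 2*j + 8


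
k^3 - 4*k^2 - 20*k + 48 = (k - 6)*(k - 2)*(k + 4)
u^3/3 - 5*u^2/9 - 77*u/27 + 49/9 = (u/3 + 1)*(u - 7/3)^2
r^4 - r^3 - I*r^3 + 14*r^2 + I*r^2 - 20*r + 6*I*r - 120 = (r - 3)*(r + 2)*(r - 5*I)*(r + 4*I)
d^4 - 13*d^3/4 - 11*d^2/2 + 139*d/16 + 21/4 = (d - 4)*(d - 3/2)*(d + 1/2)*(d + 7/4)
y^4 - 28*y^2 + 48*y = y*(y - 4)*(y - 2)*(y + 6)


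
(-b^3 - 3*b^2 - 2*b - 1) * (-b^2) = b^5 + 3*b^4 + 2*b^3 + b^2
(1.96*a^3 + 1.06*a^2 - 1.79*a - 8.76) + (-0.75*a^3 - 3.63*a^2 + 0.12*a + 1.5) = 1.21*a^3 - 2.57*a^2 - 1.67*a - 7.26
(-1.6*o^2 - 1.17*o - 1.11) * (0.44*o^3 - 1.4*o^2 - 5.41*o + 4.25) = -0.704*o^5 + 1.7252*o^4 + 9.8056*o^3 + 1.0837*o^2 + 1.0326*o - 4.7175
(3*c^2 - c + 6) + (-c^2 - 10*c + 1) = 2*c^2 - 11*c + 7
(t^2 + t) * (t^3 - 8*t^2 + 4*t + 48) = t^5 - 7*t^4 - 4*t^3 + 52*t^2 + 48*t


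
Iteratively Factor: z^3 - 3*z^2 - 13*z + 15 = (z - 1)*(z^2 - 2*z - 15) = (z - 5)*(z - 1)*(z + 3)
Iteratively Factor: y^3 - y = (y - 1)*(y^2 + y) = y*(y - 1)*(y + 1)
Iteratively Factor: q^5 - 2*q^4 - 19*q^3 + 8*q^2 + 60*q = (q)*(q^4 - 2*q^3 - 19*q^2 + 8*q + 60) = q*(q - 5)*(q^3 + 3*q^2 - 4*q - 12) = q*(q - 5)*(q + 3)*(q^2 - 4) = q*(q - 5)*(q - 2)*(q + 3)*(q + 2)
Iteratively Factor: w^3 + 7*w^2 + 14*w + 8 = (w + 2)*(w^2 + 5*w + 4) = (w + 1)*(w + 2)*(w + 4)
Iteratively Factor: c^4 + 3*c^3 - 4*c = (c + 2)*(c^3 + c^2 - 2*c) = (c + 2)^2*(c^2 - c) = c*(c + 2)^2*(c - 1)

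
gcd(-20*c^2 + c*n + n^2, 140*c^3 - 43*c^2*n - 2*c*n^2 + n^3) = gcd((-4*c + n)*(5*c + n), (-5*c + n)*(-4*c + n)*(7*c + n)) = 4*c - n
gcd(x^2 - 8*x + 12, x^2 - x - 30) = x - 6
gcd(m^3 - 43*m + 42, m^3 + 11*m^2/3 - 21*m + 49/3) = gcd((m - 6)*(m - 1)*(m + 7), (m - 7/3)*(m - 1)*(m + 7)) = m^2 + 6*m - 7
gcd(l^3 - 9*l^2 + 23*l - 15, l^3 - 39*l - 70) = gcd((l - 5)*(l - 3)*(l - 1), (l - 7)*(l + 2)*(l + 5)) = 1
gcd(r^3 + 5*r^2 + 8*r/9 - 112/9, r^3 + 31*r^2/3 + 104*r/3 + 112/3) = r^2 + 19*r/3 + 28/3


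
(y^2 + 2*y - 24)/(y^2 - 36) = (y - 4)/(y - 6)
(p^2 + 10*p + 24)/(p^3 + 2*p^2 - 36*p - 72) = (p + 4)/(p^2 - 4*p - 12)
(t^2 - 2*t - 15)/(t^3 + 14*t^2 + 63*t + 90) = (t - 5)/(t^2 + 11*t + 30)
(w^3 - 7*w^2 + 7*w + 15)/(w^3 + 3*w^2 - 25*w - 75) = (w^2 - 2*w - 3)/(w^2 + 8*w + 15)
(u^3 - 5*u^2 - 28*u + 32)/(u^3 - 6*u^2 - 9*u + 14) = (u^2 - 4*u - 32)/(u^2 - 5*u - 14)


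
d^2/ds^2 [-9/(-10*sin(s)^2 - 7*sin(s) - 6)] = 9*(-400*sin(s)^4 - 210*sin(s)^3 + 791*sin(s)^2 + 462*sin(s) - 22)/(10*sin(s)^2 + 7*sin(s) + 6)^3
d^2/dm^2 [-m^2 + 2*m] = -2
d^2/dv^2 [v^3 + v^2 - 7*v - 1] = 6*v + 2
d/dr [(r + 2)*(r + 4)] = 2*r + 6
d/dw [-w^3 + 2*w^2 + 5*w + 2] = -3*w^2 + 4*w + 5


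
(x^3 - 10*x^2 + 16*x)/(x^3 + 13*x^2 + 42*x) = (x^2 - 10*x + 16)/(x^2 + 13*x + 42)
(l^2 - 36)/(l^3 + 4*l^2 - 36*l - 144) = 1/(l + 4)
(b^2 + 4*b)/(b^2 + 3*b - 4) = b/(b - 1)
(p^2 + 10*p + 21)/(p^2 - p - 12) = (p + 7)/(p - 4)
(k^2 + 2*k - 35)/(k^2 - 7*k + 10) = (k + 7)/(k - 2)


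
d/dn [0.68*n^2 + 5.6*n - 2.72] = 1.36*n + 5.6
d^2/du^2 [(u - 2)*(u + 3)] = 2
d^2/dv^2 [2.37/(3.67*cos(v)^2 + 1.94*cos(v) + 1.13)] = (-127.685172*(1 - cos(v)^2)^2 - 50.621778*cos(v)^3 - 33.44781*cos(v)^2 + 106.43907*cos(v) + 125.867382)/(3.67*cos(v)^2 + 1.94*cos(v) + 1.13)^3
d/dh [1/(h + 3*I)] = -1/(h + 3*I)^2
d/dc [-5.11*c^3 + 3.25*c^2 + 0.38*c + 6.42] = -15.33*c^2 + 6.5*c + 0.38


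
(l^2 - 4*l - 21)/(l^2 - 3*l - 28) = (l + 3)/(l + 4)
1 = 1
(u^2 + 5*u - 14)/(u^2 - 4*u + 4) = (u + 7)/(u - 2)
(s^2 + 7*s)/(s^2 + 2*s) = (s + 7)/(s + 2)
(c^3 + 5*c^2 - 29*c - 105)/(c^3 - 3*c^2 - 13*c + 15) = (c + 7)/(c - 1)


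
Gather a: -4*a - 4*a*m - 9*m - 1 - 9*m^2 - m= a*(-4*m - 4) - 9*m^2 - 10*m - 1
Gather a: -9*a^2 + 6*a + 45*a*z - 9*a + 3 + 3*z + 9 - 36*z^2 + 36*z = -9*a^2 + a*(45*z - 3) - 36*z^2 + 39*z + 12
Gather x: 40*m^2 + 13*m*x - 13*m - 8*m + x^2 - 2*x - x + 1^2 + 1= 40*m^2 - 21*m + x^2 + x*(13*m - 3) + 2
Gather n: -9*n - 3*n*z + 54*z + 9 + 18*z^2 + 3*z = n*(-3*z - 9) + 18*z^2 + 57*z + 9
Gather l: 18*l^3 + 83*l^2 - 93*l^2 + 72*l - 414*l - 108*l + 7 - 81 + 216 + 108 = 18*l^3 - 10*l^2 - 450*l + 250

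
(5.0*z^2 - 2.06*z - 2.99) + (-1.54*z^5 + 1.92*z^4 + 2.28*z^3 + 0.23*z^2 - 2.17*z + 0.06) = -1.54*z^5 + 1.92*z^4 + 2.28*z^3 + 5.23*z^2 - 4.23*z - 2.93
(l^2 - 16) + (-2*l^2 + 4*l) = -l^2 + 4*l - 16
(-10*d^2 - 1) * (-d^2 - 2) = 10*d^4 + 21*d^2 + 2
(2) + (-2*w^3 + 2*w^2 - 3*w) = -2*w^3 + 2*w^2 - 3*w + 2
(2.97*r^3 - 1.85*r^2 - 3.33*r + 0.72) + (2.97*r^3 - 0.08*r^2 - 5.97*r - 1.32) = 5.94*r^3 - 1.93*r^2 - 9.3*r - 0.6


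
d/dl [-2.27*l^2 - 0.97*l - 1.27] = -4.54*l - 0.97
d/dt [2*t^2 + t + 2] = 4*t + 1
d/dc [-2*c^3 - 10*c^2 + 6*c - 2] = -6*c^2 - 20*c + 6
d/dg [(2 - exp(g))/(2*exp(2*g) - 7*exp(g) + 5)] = ((exp(g) - 2)*(4*exp(g) - 7) - 2*exp(2*g) + 7*exp(g) - 5)*exp(g)/(2*exp(2*g) - 7*exp(g) + 5)^2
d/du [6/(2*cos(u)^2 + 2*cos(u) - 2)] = 3*(2*cos(u) + 1)*sin(u)/(-sin(u)^2 + cos(u))^2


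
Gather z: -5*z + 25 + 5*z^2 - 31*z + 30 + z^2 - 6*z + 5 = 6*z^2 - 42*z + 60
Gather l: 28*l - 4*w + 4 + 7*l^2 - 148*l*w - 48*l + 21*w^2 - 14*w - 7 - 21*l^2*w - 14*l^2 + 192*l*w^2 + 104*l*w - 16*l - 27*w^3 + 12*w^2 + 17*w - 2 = l^2*(-21*w - 7) + l*(192*w^2 - 44*w - 36) - 27*w^3 + 33*w^2 - w - 5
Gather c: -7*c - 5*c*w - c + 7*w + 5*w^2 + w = c*(-5*w - 8) + 5*w^2 + 8*w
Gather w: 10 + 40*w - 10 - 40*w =0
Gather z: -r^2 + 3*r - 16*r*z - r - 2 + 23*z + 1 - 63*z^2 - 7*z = -r^2 + 2*r - 63*z^2 + z*(16 - 16*r) - 1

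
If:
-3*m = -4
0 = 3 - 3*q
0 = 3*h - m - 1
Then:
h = 7/9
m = 4/3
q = 1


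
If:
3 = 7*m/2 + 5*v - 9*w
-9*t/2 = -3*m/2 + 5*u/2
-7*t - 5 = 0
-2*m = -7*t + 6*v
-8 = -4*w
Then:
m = 151/11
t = -5/7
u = 3666/385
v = -119/22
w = 2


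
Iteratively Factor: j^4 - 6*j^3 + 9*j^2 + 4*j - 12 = (j + 1)*(j^3 - 7*j^2 + 16*j - 12) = (j - 2)*(j + 1)*(j^2 - 5*j + 6) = (j - 3)*(j - 2)*(j + 1)*(j - 2)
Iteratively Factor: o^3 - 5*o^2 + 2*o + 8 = (o + 1)*(o^2 - 6*o + 8) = (o - 2)*(o + 1)*(o - 4)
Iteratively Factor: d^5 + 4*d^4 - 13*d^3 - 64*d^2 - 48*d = (d + 3)*(d^4 + d^3 - 16*d^2 - 16*d) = (d + 1)*(d + 3)*(d^3 - 16*d) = (d - 4)*(d + 1)*(d + 3)*(d^2 + 4*d) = d*(d - 4)*(d + 1)*(d + 3)*(d + 4)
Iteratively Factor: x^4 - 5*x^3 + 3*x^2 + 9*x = (x - 3)*(x^3 - 2*x^2 - 3*x) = x*(x - 3)*(x^2 - 2*x - 3) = x*(x - 3)^2*(x + 1)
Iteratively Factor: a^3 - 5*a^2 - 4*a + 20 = (a - 5)*(a^2 - 4) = (a - 5)*(a + 2)*(a - 2)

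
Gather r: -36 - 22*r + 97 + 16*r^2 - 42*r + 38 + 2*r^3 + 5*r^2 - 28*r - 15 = 2*r^3 + 21*r^2 - 92*r + 84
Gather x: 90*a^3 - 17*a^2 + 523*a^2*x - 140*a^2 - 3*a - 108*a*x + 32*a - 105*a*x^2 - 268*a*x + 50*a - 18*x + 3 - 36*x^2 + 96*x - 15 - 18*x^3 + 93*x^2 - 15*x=90*a^3 - 157*a^2 + 79*a - 18*x^3 + x^2*(57 - 105*a) + x*(523*a^2 - 376*a + 63) - 12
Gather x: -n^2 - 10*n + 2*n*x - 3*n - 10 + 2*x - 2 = -n^2 - 13*n + x*(2*n + 2) - 12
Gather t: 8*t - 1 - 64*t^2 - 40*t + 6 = -64*t^2 - 32*t + 5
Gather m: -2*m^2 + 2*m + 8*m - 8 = -2*m^2 + 10*m - 8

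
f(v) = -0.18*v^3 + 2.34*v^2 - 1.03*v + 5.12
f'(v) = -0.54*v^2 + 4.68*v - 1.03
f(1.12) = 6.65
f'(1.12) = 3.53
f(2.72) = 16.01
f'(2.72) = 7.70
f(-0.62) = 6.70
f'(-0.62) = -4.14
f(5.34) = 38.94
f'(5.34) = 8.56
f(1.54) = 8.43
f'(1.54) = 4.90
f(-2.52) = 25.46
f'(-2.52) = -16.25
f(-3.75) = 51.38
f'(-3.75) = -26.17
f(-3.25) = 39.36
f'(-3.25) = -21.94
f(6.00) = 44.30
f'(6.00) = 7.61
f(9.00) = 54.17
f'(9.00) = -2.65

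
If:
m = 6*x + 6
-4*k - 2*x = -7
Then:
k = 7/4 - x/2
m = 6*x + 6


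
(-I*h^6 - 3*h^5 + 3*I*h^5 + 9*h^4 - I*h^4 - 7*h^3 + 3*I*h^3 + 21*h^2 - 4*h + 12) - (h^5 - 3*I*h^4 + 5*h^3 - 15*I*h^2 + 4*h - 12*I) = -I*h^6 - 4*h^5 + 3*I*h^5 + 9*h^4 + 2*I*h^4 - 12*h^3 + 3*I*h^3 + 21*h^2 + 15*I*h^2 - 8*h + 12 + 12*I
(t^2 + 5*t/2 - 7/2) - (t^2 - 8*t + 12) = 21*t/2 - 31/2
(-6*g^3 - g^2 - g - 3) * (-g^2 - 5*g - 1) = 6*g^5 + 31*g^4 + 12*g^3 + 9*g^2 + 16*g + 3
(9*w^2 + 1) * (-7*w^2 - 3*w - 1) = -63*w^4 - 27*w^3 - 16*w^2 - 3*w - 1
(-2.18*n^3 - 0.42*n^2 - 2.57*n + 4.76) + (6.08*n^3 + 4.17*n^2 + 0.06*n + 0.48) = 3.9*n^3 + 3.75*n^2 - 2.51*n + 5.24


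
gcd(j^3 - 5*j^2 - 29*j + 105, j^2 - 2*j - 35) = j^2 - 2*j - 35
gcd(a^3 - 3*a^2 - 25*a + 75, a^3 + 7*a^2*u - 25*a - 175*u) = a^2 - 25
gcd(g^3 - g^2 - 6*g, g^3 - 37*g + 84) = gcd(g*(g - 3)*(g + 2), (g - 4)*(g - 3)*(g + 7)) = g - 3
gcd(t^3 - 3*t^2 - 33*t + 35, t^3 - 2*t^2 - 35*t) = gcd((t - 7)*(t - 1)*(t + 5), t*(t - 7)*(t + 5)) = t^2 - 2*t - 35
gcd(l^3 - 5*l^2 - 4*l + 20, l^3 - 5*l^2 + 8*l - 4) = l - 2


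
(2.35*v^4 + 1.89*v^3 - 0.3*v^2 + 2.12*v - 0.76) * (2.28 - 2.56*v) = -6.016*v^5 + 0.5196*v^4 + 5.0772*v^3 - 6.1112*v^2 + 6.7792*v - 1.7328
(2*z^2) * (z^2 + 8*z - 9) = 2*z^4 + 16*z^3 - 18*z^2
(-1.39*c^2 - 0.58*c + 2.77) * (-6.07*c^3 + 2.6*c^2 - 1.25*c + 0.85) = 8.4373*c^5 - 0.0933999999999999*c^4 - 16.5844*c^3 + 6.7455*c^2 - 3.9555*c + 2.3545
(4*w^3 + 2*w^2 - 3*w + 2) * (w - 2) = 4*w^4 - 6*w^3 - 7*w^2 + 8*w - 4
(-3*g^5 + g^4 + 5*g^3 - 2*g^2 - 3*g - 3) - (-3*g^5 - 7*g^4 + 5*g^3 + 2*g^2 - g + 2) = 8*g^4 - 4*g^2 - 2*g - 5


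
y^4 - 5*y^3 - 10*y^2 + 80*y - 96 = (y - 4)*(y - 3)*(y - 2)*(y + 4)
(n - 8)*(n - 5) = n^2 - 13*n + 40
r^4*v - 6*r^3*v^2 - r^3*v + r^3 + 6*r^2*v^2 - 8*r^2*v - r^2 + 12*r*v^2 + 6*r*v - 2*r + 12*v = (r - 2)*(r + 1)*(r - 6*v)*(r*v + 1)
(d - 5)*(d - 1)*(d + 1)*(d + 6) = d^4 + d^3 - 31*d^2 - d + 30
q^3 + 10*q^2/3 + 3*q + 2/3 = (q + 1/3)*(q + 1)*(q + 2)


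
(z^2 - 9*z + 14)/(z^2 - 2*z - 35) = (z - 2)/(z + 5)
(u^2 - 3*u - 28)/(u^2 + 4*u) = (u - 7)/u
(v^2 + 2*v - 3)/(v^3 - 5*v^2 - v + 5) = (v + 3)/(v^2 - 4*v - 5)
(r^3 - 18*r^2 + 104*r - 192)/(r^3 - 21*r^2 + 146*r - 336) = (r - 4)/(r - 7)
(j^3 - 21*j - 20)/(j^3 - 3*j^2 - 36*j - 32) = (j - 5)/(j - 8)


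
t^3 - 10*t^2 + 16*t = t*(t - 8)*(t - 2)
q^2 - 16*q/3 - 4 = (q - 6)*(q + 2/3)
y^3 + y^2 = y^2*(y + 1)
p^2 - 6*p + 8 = (p - 4)*(p - 2)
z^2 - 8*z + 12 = (z - 6)*(z - 2)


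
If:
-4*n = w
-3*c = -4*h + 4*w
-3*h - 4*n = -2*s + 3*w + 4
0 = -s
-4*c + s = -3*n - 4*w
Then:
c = -208/437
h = -412/437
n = 64/437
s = 0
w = -256/437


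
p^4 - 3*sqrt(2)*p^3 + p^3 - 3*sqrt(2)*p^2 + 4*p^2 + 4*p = p*(p + 1)*(p - 2*sqrt(2))*(p - sqrt(2))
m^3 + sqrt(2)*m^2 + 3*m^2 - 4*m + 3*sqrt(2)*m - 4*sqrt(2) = (m - 1)*(m + 4)*(m + sqrt(2))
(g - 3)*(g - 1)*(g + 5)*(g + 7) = g^4 + 8*g^3 - 10*g^2 - 104*g + 105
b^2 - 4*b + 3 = (b - 3)*(b - 1)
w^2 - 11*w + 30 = (w - 6)*(w - 5)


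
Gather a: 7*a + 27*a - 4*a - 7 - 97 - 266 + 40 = 30*a - 330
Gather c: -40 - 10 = -50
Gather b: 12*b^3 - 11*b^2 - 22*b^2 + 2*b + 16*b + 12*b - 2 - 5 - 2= 12*b^3 - 33*b^2 + 30*b - 9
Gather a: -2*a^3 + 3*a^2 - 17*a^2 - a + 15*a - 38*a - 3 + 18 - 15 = -2*a^3 - 14*a^2 - 24*a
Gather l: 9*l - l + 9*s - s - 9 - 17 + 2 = 8*l + 8*s - 24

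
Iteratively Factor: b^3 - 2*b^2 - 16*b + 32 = (b - 2)*(b^2 - 16) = (b - 2)*(b + 4)*(b - 4)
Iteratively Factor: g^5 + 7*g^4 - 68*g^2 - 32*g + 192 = (g + 4)*(g^4 + 3*g^3 - 12*g^2 - 20*g + 48) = (g - 2)*(g + 4)*(g^3 + 5*g^2 - 2*g - 24) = (g - 2)*(g + 3)*(g + 4)*(g^2 + 2*g - 8) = (g - 2)^2*(g + 3)*(g + 4)*(g + 4)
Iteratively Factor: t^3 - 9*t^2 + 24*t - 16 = (t - 4)*(t^2 - 5*t + 4) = (t - 4)*(t - 1)*(t - 4)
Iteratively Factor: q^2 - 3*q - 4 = (q - 4)*(q + 1)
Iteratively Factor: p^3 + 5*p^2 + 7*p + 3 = (p + 1)*(p^2 + 4*p + 3) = (p + 1)*(p + 3)*(p + 1)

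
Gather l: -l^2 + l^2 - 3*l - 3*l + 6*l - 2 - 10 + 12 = 0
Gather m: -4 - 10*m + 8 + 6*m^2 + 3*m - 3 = 6*m^2 - 7*m + 1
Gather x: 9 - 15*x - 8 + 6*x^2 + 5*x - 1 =6*x^2 - 10*x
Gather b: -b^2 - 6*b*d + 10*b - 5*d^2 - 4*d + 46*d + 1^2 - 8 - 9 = -b^2 + b*(10 - 6*d) - 5*d^2 + 42*d - 16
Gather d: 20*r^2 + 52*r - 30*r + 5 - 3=20*r^2 + 22*r + 2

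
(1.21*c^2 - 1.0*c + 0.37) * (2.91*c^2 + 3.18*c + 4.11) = 3.5211*c^4 + 0.9378*c^3 + 2.8698*c^2 - 2.9334*c + 1.5207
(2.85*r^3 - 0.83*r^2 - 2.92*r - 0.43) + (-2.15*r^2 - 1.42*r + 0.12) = 2.85*r^3 - 2.98*r^2 - 4.34*r - 0.31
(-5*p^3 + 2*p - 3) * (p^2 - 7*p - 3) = -5*p^5 + 35*p^4 + 17*p^3 - 17*p^2 + 15*p + 9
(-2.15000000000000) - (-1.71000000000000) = -0.440000000000000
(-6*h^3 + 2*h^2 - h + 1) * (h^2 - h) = -6*h^5 + 8*h^4 - 3*h^3 + 2*h^2 - h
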